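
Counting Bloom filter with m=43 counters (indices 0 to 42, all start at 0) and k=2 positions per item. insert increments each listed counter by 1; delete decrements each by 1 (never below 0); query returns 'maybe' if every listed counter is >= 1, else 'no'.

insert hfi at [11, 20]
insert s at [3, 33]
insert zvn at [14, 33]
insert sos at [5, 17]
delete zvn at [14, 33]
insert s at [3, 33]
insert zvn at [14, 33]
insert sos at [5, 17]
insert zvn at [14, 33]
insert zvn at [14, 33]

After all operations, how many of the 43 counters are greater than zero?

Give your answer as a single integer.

Answer: 7

Derivation:
Step 1: insert hfi at [11, 20] -> counters=[0,0,0,0,0,0,0,0,0,0,0,1,0,0,0,0,0,0,0,0,1,0,0,0,0,0,0,0,0,0,0,0,0,0,0,0,0,0,0,0,0,0,0]
Step 2: insert s at [3, 33] -> counters=[0,0,0,1,0,0,0,0,0,0,0,1,0,0,0,0,0,0,0,0,1,0,0,0,0,0,0,0,0,0,0,0,0,1,0,0,0,0,0,0,0,0,0]
Step 3: insert zvn at [14, 33] -> counters=[0,0,0,1,0,0,0,0,0,0,0,1,0,0,1,0,0,0,0,0,1,0,0,0,0,0,0,0,0,0,0,0,0,2,0,0,0,0,0,0,0,0,0]
Step 4: insert sos at [5, 17] -> counters=[0,0,0,1,0,1,0,0,0,0,0,1,0,0,1,0,0,1,0,0,1,0,0,0,0,0,0,0,0,0,0,0,0,2,0,0,0,0,0,0,0,0,0]
Step 5: delete zvn at [14, 33] -> counters=[0,0,0,1,0,1,0,0,0,0,0,1,0,0,0,0,0,1,0,0,1,0,0,0,0,0,0,0,0,0,0,0,0,1,0,0,0,0,0,0,0,0,0]
Step 6: insert s at [3, 33] -> counters=[0,0,0,2,0,1,0,0,0,0,0,1,0,0,0,0,0,1,0,0,1,0,0,0,0,0,0,0,0,0,0,0,0,2,0,0,0,0,0,0,0,0,0]
Step 7: insert zvn at [14, 33] -> counters=[0,0,0,2,0,1,0,0,0,0,0,1,0,0,1,0,0,1,0,0,1,0,0,0,0,0,0,0,0,0,0,0,0,3,0,0,0,0,0,0,0,0,0]
Step 8: insert sos at [5, 17] -> counters=[0,0,0,2,0,2,0,0,0,0,0,1,0,0,1,0,0,2,0,0,1,0,0,0,0,0,0,0,0,0,0,0,0,3,0,0,0,0,0,0,0,0,0]
Step 9: insert zvn at [14, 33] -> counters=[0,0,0,2,0,2,0,0,0,0,0,1,0,0,2,0,0,2,0,0,1,0,0,0,0,0,0,0,0,0,0,0,0,4,0,0,0,0,0,0,0,0,0]
Step 10: insert zvn at [14, 33] -> counters=[0,0,0,2,0,2,0,0,0,0,0,1,0,0,3,0,0,2,0,0,1,0,0,0,0,0,0,0,0,0,0,0,0,5,0,0,0,0,0,0,0,0,0]
Final counters=[0,0,0,2,0,2,0,0,0,0,0,1,0,0,3,0,0,2,0,0,1,0,0,0,0,0,0,0,0,0,0,0,0,5,0,0,0,0,0,0,0,0,0] -> 7 nonzero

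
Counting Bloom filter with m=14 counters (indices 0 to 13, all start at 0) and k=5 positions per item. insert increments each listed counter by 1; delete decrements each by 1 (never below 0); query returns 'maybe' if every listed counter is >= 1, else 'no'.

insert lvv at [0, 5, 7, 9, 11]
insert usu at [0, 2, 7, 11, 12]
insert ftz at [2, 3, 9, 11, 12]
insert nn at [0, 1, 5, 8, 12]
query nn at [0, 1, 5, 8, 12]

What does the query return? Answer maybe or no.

Step 1: insert lvv at [0, 5, 7, 9, 11] -> counters=[1,0,0,0,0,1,0,1,0,1,0,1,0,0]
Step 2: insert usu at [0, 2, 7, 11, 12] -> counters=[2,0,1,0,0,1,0,2,0,1,0,2,1,0]
Step 3: insert ftz at [2, 3, 9, 11, 12] -> counters=[2,0,2,1,0,1,0,2,0,2,0,3,2,0]
Step 4: insert nn at [0, 1, 5, 8, 12] -> counters=[3,1,2,1,0,2,0,2,1,2,0,3,3,0]
Query nn: check counters[0]=3 counters[1]=1 counters[5]=2 counters[8]=1 counters[12]=3 -> maybe

Answer: maybe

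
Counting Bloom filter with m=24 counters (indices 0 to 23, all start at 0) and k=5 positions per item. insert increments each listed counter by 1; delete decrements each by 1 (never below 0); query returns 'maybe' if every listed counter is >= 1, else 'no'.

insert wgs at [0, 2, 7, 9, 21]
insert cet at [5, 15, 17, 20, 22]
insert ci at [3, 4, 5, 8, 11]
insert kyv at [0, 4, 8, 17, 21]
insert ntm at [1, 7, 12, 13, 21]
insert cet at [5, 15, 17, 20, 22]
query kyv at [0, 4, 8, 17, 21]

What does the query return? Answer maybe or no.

Step 1: insert wgs at [0, 2, 7, 9, 21] -> counters=[1,0,1,0,0,0,0,1,0,1,0,0,0,0,0,0,0,0,0,0,0,1,0,0]
Step 2: insert cet at [5, 15, 17, 20, 22] -> counters=[1,0,1,0,0,1,0,1,0,1,0,0,0,0,0,1,0,1,0,0,1,1,1,0]
Step 3: insert ci at [3, 4, 5, 8, 11] -> counters=[1,0,1,1,1,2,0,1,1,1,0,1,0,0,0,1,0,1,0,0,1,1,1,0]
Step 4: insert kyv at [0, 4, 8, 17, 21] -> counters=[2,0,1,1,2,2,0,1,2,1,0,1,0,0,0,1,0,2,0,0,1,2,1,0]
Step 5: insert ntm at [1, 7, 12, 13, 21] -> counters=[2,1,1,1,2,2,0,2,2,1,0,1,1,1,0,1,0,2,0,0,1,3,1,0]
Step 6: insert cet at [5, 15, 17, 20, 22] -> counters=[2,1,1,1,2,3,0,2,2,1,0,1,1,1,0,2,0,3,0,0,2,3,2,0]
Query kyv: check counters[0]=2 counters[4]=2 counters[8]=2 counters[17]=3 counters[21]=3 -> maybe

Answer: maybe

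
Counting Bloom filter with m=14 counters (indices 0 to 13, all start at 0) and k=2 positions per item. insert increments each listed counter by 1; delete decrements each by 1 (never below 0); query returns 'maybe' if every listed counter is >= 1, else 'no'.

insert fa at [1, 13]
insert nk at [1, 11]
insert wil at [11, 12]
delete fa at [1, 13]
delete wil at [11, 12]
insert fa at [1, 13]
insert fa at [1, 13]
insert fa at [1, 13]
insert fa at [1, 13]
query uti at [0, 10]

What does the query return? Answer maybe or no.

Step 1: insert fa at [1, 13] -> counters=[0,1,0,0,0,0,0,0,0,0,0,0,0,1]
Step 2: insert nk at [1, 11] -> counters=[0,2,0,0,0,0,0,0,0,0,0,1,0,1]
Step 3: insert wil at [11, 12] -> counters=[0,2,0,0,0,0,0,0,0,0,0,2,1,1]
Step 4: delete fa at [1, 13] -> counters=[0,1,0,0,0,0,0,0,0,0,0,2,1,0]
Step 5: delete wil at [11, 12] -> counters=[0,1,0,0,0,0,0,0,0,0,0,1,0,0]
Step 6: insert fa at [1, 13] -> counters=[0,2,0,0,0,0,0,0,0,0,0,1,0,1]
Step 7: insert fa at [1, 13] -> counters=[0,3,0,0,0,0,0,0,0,0,0,1,0,2]
Step 8: insert fa at [1, 13] -> counters=[0,4,0,0,0,0,0,0,0,0,0,1,0,3]
Step 9: insert fa at [1, 13] -> counters=[0,5,0,0,0,0,0,0,0,0,0,1,0,4]
Query uti: check counters[0]=0 counters[10]=0 -> no

Answer: no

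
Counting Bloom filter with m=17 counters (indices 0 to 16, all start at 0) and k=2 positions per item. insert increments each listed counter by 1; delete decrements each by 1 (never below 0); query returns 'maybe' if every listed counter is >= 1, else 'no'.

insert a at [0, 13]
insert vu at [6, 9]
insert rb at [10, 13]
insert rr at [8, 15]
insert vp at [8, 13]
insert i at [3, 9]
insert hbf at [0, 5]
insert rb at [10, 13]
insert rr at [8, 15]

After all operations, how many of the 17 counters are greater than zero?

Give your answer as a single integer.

Step 1: insert a at [0, 13] -> counters=[1,0,0,0,0,0,0,0,0,0,0,0,0,1,0,0,0]
Step 2: insert vu at [6, 9] -> counters=[1,0,0,0,0,0,1,0,0,1,0,0,0,1,0,0,0]
Step 3: insert rb at [10, 13] -> counters=[1,0,0,0,0,0,1,0,0,1,1,0,0,2,0,0,0]
Step 4: insert rr at [8, 15] -> counters=[1,0,0,0,0,0,1,0,1,1,1,0,0,2,0,1,0]
Step 5: insert vp at [8, 13] -> counters=[1,0,0,0,0,0,1,0,2,1,1,0,0,3,0,1,0]
Step 6: insert i at [3, 9] -> counters=[1,0,0,1,0,0,1,0,2,2,1,0,0,3,0,1,0]
Step 7: insert hbf at [0, 5] -> counters=[2,0,0,1,0,1,1,0,2,2,1,0,0,3,0,1,0]
Step 8: insert rb at [10, 13] -> counters=[2,0,0,1,0,1,1,0,2,2,2,0,0,4,0,1,0]
Step 9: insert rr at [8, 15] -> counters=[2,0,0,1,0,1,1,0,3,2,2,0,0,4,0,2,0]
Final counters=[2,0,0,1,0,1,1,0,3,2,2,0,0,4,0,2,0] -> 9 nonzero

Answer: 9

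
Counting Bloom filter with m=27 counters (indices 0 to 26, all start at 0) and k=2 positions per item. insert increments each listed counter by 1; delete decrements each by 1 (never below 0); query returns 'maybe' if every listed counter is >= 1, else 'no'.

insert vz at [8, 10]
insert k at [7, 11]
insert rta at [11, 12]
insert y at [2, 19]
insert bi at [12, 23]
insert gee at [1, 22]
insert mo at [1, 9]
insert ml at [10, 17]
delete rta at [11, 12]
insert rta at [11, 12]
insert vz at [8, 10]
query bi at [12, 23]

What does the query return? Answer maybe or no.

Answer: maybe

Derivation:
Step 1: insert vz at [8, 10] -> counters=[0,0,0,0,0,0,0,0,1,0,1,0,0,0,0,0,0,0,0,0,0,0,0,0,0,0,0]
Step 2: insert k at [7, 11] -> counters=[0,0,0,0,0,0,0,1,1,0,1,1,0,0,0,0,0,0,0,0,0,0,0,0,0,0,0]
Step 3: insert rta at [11, 12] -> counters=[0,0,0,0,0,0,0,1,1,0,1,2,1,0,0,0,0,0,0,0,0,0,0,0,0,0,0]
Step 4: insert y at [2, 19] -> counters=[0,0,1,0,0,0,0,1,1,0,1,2,1,0,0,0,0,0,0,1,0,0,0,0,0,0,0]
Step 5: insert bi at [12, 23] -> counters=[0,0,1,0,0,0,0,1,1,0,1,2,2,0,0,0,0,0,0,1,0,0,0,1,0,0,0]
Step 6: insert gee at [1, 22] -> counters=[0,1,1,0,0,0,0,1,1,0,1,2,2,0,0,0,0,0,0,1,0,0,1,1,0,0,0]
Step 7: insert mo at [1, 9] -> counters=[0,2,1,0,0,0,0,1,1,1,1,2,2,0,0,0,0,0,0,1,0,0,1,1,0,0,0]
Step 8: insert ml at [10, 17] -> counters=[0,2,1,0,0,0,0,1,1,1,2,2,2,0,0,0,0,1,0,1,0,0,1,1,0,0,0]
Step 9: delete rta at [11, 12] -> counters=[0,2,1,0,0,0,0,1,1,1,2,1,1,0,0,0,0,1,0,1,0,0,1,1,0,0,0]
Step 10: insert rta at [11, 12] -> counters=[0,2,1,0,0,0,0,1,1,1,2,2,2,0,0,0,0,1,0,1,0,0,1,1,0,0,0]
Step 11: insert vz at [8, 10] -> counters=[0,2,1,0,0,0,0,1,2,1,3,2,2,0,0,0,0,1,0,1,0,0,1,1,0,0,0]
Query bi: check counters[12]=2 counters[23]=1 -> maybe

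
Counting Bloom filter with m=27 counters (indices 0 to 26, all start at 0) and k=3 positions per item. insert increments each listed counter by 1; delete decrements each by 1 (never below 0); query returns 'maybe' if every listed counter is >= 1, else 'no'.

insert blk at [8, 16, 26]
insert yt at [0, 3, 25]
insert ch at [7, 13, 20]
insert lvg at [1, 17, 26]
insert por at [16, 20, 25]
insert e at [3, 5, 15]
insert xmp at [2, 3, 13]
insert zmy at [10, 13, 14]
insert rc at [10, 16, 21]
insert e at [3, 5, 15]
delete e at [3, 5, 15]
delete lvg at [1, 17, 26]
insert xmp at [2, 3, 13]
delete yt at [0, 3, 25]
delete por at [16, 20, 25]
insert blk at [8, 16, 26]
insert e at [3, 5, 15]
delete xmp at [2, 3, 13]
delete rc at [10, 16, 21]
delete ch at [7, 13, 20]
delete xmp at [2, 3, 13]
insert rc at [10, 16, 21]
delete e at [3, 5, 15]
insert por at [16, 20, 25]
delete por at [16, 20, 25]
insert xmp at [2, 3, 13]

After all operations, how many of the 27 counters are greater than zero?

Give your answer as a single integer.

Answer: 11

Derivation:
Step 1: insert blk at [8, 16, 26] -> counters=[0,0,0,0,0,0,0,0,1,0,0,0,0,0,0,0,1,0,0,0,0,0,0,0,0,0,1]
Step 2: insert yt at [0, 3, 25] -> counters=[1,0,0,1,0,0,0,0,1,0,0,0,0,0,0,0,1,0,0,0,0,0,0,0,0,1,1]
Step 3: insert ch at [7, 13, 20] -> counters=[1,0,0,1,0,0,0,1,1,0,0,0,0,1,0,0,1,0,0,0,1,0,0,0,0,1,1]
Step 4: insert lvg at [1, 17, 26] -> counters=[1,1,0,1,0,0,0,1,1,0,0,0,0,1,0,0,1,1,0,0,1,0,0,0,0,1,2]
Step 5: insert por at [16, 20, 25] -> counters=[1,1,0,1,0,0,0,1,1,0,0,0,0,1,0,0,2,1,0,0,2,0,0,0,0,2,2]
Step 6: insert e at [3, 5, 15] -> counters=[1,1,0,2,0,1,0,1,1,0,0,0,0,1,0,1,2,1,0,0,2,0,0,0,0,2,2]
Step 7: insert xmp at [2, 3, 13] -> counters=[1,1,1,3,0,1,0,1,1,0,0,0,0,2,0,1,2,1,0,0,2,0,0,0,0,2,2]
Step 8: insert zmy at [10, 13, 14] -> counters=[1,1,1,3,0,1,0,1,1,0,1,0,0,3,1,1,2,1,0,0,2,0,0,0,0,2,2]
Step 9: insert rc at [10, 16, 21] -> counters=[1,1,1,3,0,1,0,1,1,0,2,0,0,3,1,1,3,1,0,0,2,1,0,0,0,2,2]
Step 10: insert e at [3, 5, 15] -> counters=[1,1,1,4,0,2,0,1,1,0,2,0,0,3,1,2,3,1,0,0,2,1,0,0,0,2,2]
Step 11: delete e at [3, 5, 15] -> counters=[1,1,1,3,0,1,0,1,1,0,2,0,0,3,1,1,3,1,0,0,2,1,0,0,0,2,2]
Step 12: delete lvg at [1, 17, 26] -> counters=[1,0,1,3,0,1,0,1,1,0,2,0,0,3,1,1,3,0,0,0,2,1,0,0,0,2,1]
Step 13: insert xmp at [2, 3, 13] -> counters=[1,0,2,4,0,1,0,1,1,0,2,0,0,4,1,1,3,0,0,0,2,1,0,0,0,2,1]
Step 14: delete yt at [0, 3, 25] -> counters=[0,0,2,3,0,1,0,1,1,0,2,0,0,4,1,1,3,0,0,0,2,1,0,0,0,1,1]
Step 15: delete por at [16, 20, 25] -> counters=[0,0,2,3,0,1,0,1,1,0,2,0,0,4,1,1,2,0,0,0,1,1,0,0,0,0,1]
Step 16: insert blk at [8, 16, 26] -> counters=[0,0,2,3,0,1,0,1,2,0,2,0,0,4,1,1,3,0,0,0,1,1,0,0,0,0,2]
Step 17: insert e at [3, 5, 15] -> counters=[0,0,2,4,0,2,0,1,2,0,2,0,0,4,1,2,3,0,0,0,1,1,0,0,0,0,2]
Step 18: delete xmp at [2, 3, 13] -> counters=[0,0,1,3,0,2,0,1,2,0,2,0,0,3,1,2,3,0,0,0,1,1,0,0,0,0,2]
Step 19: delete rc at [10, 16, 21] -> counters=[0,0,1,3,0,2,0,1,2,0,1,0,0,3,1,2,2,0,0,0,1,0,0,0,0,0,2]
Step 20: delete ch at [7, 13, 20] -> counters=[0,0,1,3,0,2,0,0,2,0,1,0,0,2,1,2,2,0,0,0,0,0,0,0,0,0,2]
Step 21: delete xmp at [2, 3, 13] -> counters=[0,0,0,2,0,2,0,0,2,0,1,0,0,1,1,2,2,0,0,0,0,0,0,0,0,0,2]
Step 22: insert rc at [10, 16, 21] -> counters=[0,0,0,2,0,2,0,0,2,0,2,0,0,1,1,2,3,0,0,0,0,1,0,0,0,0,2]
Step 23: delete e at [3, 5, 15] -> counters=[0,0,0,1,0,1,0,0,2,0,2,0,0,1,1,1,3,0,0,0,0,1,0,0,0,0,2]
Step 24: insert por at [16, 20, 25] -> counters=[0,0,0,1,0,1,0,0,2,0,2,0,0,1,1,1,4,0,0,0,1,1,0,0,0,1,2]
Step 25: delete por at [16, 20, 25] -> counters=[0,0,0,1,0,1,0,0,2,0,2,0,0,1,1,1,3,0,0,0,0,1,0,0,0,0,2]
Step 26: insert xmp at [2, 3, 13] -> counters=[0,0,1,2,0,1,0,0,2,0,2,0,0,2,1,1,3,0,0,0,0,1,0,0,0,0,2]
Final counters=[0,0,1,2,0,1,0,0,2,0,2,0,0,2,1,1,3,0,0,0,0,1,0,0,0,0,2] -> 11 nonzero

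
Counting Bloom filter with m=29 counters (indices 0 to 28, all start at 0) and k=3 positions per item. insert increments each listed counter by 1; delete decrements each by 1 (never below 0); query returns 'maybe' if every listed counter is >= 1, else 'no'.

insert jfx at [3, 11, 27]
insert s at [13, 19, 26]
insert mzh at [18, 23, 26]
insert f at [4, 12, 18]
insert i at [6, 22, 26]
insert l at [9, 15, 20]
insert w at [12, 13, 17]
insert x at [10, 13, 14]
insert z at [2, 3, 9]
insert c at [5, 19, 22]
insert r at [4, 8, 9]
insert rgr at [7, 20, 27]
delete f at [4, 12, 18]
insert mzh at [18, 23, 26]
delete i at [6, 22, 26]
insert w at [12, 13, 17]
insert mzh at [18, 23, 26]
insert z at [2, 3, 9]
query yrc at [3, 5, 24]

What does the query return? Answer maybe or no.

Step 1: insert jfx at [3, 11, 27] -> counters=[0,0,0,1,0,0,0,0,0,0,0,1,0,0,0,0,0,0,0,0,0,0,0,0,0,0,0,1,0]
Step 2: insert s at [13, 19, 26] -> counters=[0,0,0,1,0,0,0,0,0,0,0,1,0,1,0,0,0,0,0,1,0,0,0,0,0,0,1,1,0]
Step 3: insert mzh at [18, 23, 26] -> counters=[0,0,0,1,0,0,0,0,0,0,0,1,0,1,0,0,0,0,1,1,0,0,0,1,0,0,2,1,0]
Step 4: insert f at [4, 12, 18] -> counters=[0,0,0,1,1,0,0,0,0,0,0,1,1,1,0,0,0,0,2,1,0,0,0,1,0,0,2,1,0]
Step 5: insert i at [6, 22, 26] -> counters=[0,0,0,1,1,0,1,0,0,0,0,1,1,1,0,0,0,0,2,1,0,0,1,1,0,0,3,1,0]
Step 6: insert l at [9, 15, 20] -> counters=[0,0,0,1,1,0,1,0,0,1,0,1,1,1,0,1,0,0,2,1,1,0,1,1,0,0,3,1,0]
Step 7: insert w at [12, 13, 17] -> counters=[0,0,0,1,1,0,1,0,0,1,0,1,2,2,0,1,0,1,2,1,1,0,1,1,0,0,3,1,0]
Step 8: insert x at [10, 13, 14] -> counters=[0,0,0,1,1,0,1,0,0,1,1,1,2,3,1,1,0,1,2,1,1,0,1,1,0,0,3,1,0]
Step 9: insert z at [2, 3, 9] -> counters=[0,0,1,2,1,0,1,0,0,2,1,1,2,3,1,1,0,1,2,1,1,0,1,1,0,0,3,1,0]
Step 10: insert c at [5, 19, 22] -> counters=[0,0,1,2,1,1,1,0,0,2,1,1,2,3,1,1,0,1,2,2,1,0,2,1,0,0,3,1,0]
Step 11: insert r at [4, 8, 9] -> counters=[0,0,1,2,2,1,1,0,1,3,1,1,2,3,1,1,0,1,2,2,1,0,2,1,0,0,3,1,0]
Step 12: insert rgr at [7, 20, 27] -> counters=[0,0,1,2,2,1,1,1,1,3,1,1,2,3,1,1,0,1,2,2,2,0,2,1,0,0,3,2,0]
Step 13: delete f at [4, 12, 18] -> counters=[0,0,1,2,1,1,1,1,1,3,1,1,1,3,1,1,0,1,1,2,2,0,2,1,0,0,3,2,0]
Step 14: insert mzh at [18, 23, 26] -> counters=[0,0,1,2,1,1,1,1,1,3,1,1,1,3,1,1,0,1,2,2,2,0,2,2,0,0,4,2,0]
Step 15: delete i at [6, 22, 26] -> counters=[0,0,1,2,1,1,0,1,1,3,1,1,1,3,1,1,0,1,2,2,2,0,1,2,0,0,3,2,0]
Step 16: insert w at [12, 13, 17] -> counters=[0,0,1,2,1,1,0,1,1,3,1,1,2,4,1,1,0,2,2,2,2,0,1,2,0,0,3,2,0]
Step 17: insert mzh at [18, 23, 26] -> counters=[0,0,1,2,1,1,0,1,1,3,1,1,2,4,1,1,0,2,3,2,2,0,1,3,0,0,4,2,0]
Step 18: insert z at [2, 3, 9] -> counters=[0,0,2,3,1,1,0,1,1,4,1,1,2,4,1,1,0,2,3,2,2,0,1,3,0,0,4,2,0]
Query yrc: check counters[3]=3 counters[5]=1 counters[24]=0 -> no

Answer: no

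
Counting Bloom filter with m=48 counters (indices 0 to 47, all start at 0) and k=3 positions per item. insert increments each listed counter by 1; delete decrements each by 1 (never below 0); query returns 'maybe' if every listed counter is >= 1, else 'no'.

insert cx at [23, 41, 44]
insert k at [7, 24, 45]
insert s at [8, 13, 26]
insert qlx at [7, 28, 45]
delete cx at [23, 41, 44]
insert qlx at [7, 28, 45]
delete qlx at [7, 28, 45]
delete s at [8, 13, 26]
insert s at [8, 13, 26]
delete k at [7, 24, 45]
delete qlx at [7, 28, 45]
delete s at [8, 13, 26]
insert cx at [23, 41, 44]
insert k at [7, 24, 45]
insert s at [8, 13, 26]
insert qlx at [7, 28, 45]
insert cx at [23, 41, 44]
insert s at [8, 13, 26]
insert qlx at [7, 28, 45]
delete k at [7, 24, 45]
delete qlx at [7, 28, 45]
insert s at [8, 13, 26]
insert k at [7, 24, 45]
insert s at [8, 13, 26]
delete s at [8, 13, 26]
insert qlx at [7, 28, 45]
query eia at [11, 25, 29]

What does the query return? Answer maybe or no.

Step 1: insert cx at [23, 41, 44] -> counters=[0,0,0,0,0,0,0,0,0,0,0,0,0,0,0,0,0,0,0,0,0,0,0,1,0,0,0,0,0,0,0,0,0,0,0,0,0,0,0,0,0,1,0,0,1,0,0,0]
Step 2: insert k at [7, 24, 45] -> counters=[0,0,0,0,0,0,0,1,0,0,0,0,0,0,0,0,0,0,0,0,0,0,0,1,1,0,0,0,0,0,0,0,0,0,0,0,0,0,0,0,0,1,0,0,1,1,0,0]
Step 3: insert s at [8, 13, 26] -> counters=[0,0,0,0,0,0,0,1,1,0,0,0,0,1,0,0,0,0,0,0,0,0,0,1,1,0,1,0,0,0,0,0,0,0,0,0,0,0,0,0,0,1,0,0,1,1,0,0]
Step 4: insert qlx at [7, 28, 45] -> counters=[0,0,0,0,0,0,0,2,1,0,0,0,0,1,0,0,0,0,0,0,0,0,0,1,1,0,1,0,1,0,0,0,0,0,0,0,0,0,0,0,0,1,0,0,1,2,0,0]
Step 5: delete cx at [23, 41, 44] -> counters=[0,0,0,0,0,0,0,2,1,0,0,0,0,1,0,0,0,0,0,0,0,0,0,0,1,0,1,0,1,0,0,0,0,0,0,0,0,0,0,0,0,0,0,0,0,2,0,0]
Step 6: insert qlx at [7, 28, 45] -> counters=[0,0,0,0,0,0,0,3,1,0,0,0,0,1,0,0,0,0,0,0,0,0,0,0,1,0,1,0,2,0,0,0,0,0,0,0,0,0,0,0,0,0,0,0,0,3,0,0]
Step 7: delete qlx at [7, 28, 45] -> counters=[0,0,0,0,0,0,0,2,1,0,0,0,0,1,0,0,0,0,0,0,0,0,0,0,1,0,1,0,1,0,0,0,0,0,0,0,0,0,0,0,0,0,0,0,0,2,0,0]
Step 8: delete s at [8, 13, 26] -> counters=[0,0,0,0,0,0,0,2,0,0,0,0,0,0,0,0,0,0,0,0,0,0,0,0,1,0,0,0,1,0,0,0,0,0,0,0,0,0,0,0,0,0,0,0,0,2,0,0]
Step 9: insert s at [8, 13, 26] -> counters=[0,0,0,0,0,0,0,2,1,0,0,0,0,1,0,0,0,0,0,0,0,0,0,0,1,0,1,0,1,0,0,0,0,0,0,0,0,0,0,0,0,0,0,0,0,2,0,0]
Step 10: delete k at [7, 24, 45] -> counters=[0,0,0,0,0,0,0,1,1,0,0,0,0,1,0,0,0,0,0,0,0,0,0,0,0,0,1,0,1,0,0,0,0,0,0,0,0,0,0,0,0,0,0,0,0,1,0,0]
Step 11: delete qlx at [7, 28, 45] -> counters=[0,0,0,0,0,0,0,0,1,0,0,0,0,1,0,0,0,0,0,0,0,0,0,0,0,0,1,0,0,0,0,0,0,0,0,0,0,0,0,0,0,0,0,0,0,0,0,0]
Step 12: delete s at [8, 13, 26] -> counters=[0,0,0,0,0,0,0,0,0,0,0,0,0,0,0,0,0,0,0,0,0,0,0,0,0,0,0,0,0,0,0,0,0,0,0,0,0,0,0,0,0,0,0,0,0,0,0,0]
Step 13: insert cx at [23, 41, 44] -> counters=[0,0,0,0,0,0,0,0,0,0,0,0,0,0,0,0,0,0,0,0,0,0,0,1,0,0,0,0,0,0,0,0,0,0,0,0,0,0,0,0,0,1,0,0,1,0,0,0]
Step 14: insert k at [7, 24, 45] -> counters=[0,0,0,0,0,0,0,1,0,0,0,0,0,0,0,0,0,0,0,0,0,0,0,1,1,0,0,0,0,0,0,0,0,0,0,0,0,0,0,0,0,1,0,0,1,1,0,0]
Step 15: insert s at [8, 13, 26] -> counters=[0,0,0,0,0,0,0,1,1,0,0,0,0,1,0,0,0,0,0,0,0,0,0,1,1,0,1,0,0,0,0,0,0,0,0,0,0,0,0,0,0,1,0,0,1,1,0,0]
Step 16: insert qlx at [7, 28, 45] -> counters=[0,0,0,0,0,0,0,2,1,0,0,0,0,1,0,0,0,0,0,0,0,0,0,1,1,0,1,0,1,0,0,0,0,0,0,0,0,0,0,0,0,1,0,0,1,2,0,0]
Step 17: insert cx at [23, 41, 44] -> counters=[0,0,0,0,0,0,0,2,1,0,0,0,0,1,0,0,0,0,0,0,0,0,0,2,1,0,1,0,1,0,0,0,0,0,0,0,0,0,0,0,0,2,0,0,2,2,0,0]
Step 18: insert s at [8, 13, 26] -> counters=[0,0,0,0,0,0,0,2,2,0,0,0,0,2,0,0,0,0,0,0,0,0,0,2,1,0,2,0,1,0,0,0,0,0,0,0,0,0,0,0,0,2,0,0,2,2,0,0]
Step 19: insert qlx at [7, 28, 45] -> counters=[0,0,0,0,0,0,0,3,2,0,0,0,0,2,0,0,0,0,0,0,0,0,0,2,1,0,2,0,2,0,0,0,0,0,0,0,0,0,0,0,0,2,0,0,2,3,0,0]
Step 20: delete k at [7, 24, 45] -> counters=[0,0,0,0,0,0,0,2,2,0,0,0,0,2,0,0,0,0,0,0,0,0,0,2,0,0,2,0,2,0,0,0,0,0,0,0,0,0,0,0,0,2,0,0,2,2,0,0]
Step 21: delete qlx at [7, 28, 45] -> counters=[0,0,0,0,0,0,0,1,2,0,0,0,0,2,0,0,0,0,0,0,0,0,0,2,0,0,2,0,1,0,0,0,0,0,0,0,0,0,0,0,0,2,0,0,2,1,0,0]
Step 22: insert s at [8, 13, 26] -> counters=[0,0,0,0,0,0,0,1,3,0,0,0,0,3,0,0,0,0,0,0,0,0,0,2,0,0,3,0,1,0,0,0,0,0,0,0,0,0,0,0,0,2,0,0,2,1,0,0]
Step 23: insert k at [7, 24, 45] -> counters=[0,0,0,0,0,0,0,2,3,0,0,0,0,3,0,0,0,0,0,0,0,0,0,2,1,0,3,0,1,0,0,0,0,0,0,0,0,0,0,0,0,2,0,0,2,2,0,0]
Step 24: insert s at [8, 13, 26] -> counters=[0,0,0,0,0,0,0,2,4,0,0,0,0,4,0,0,0,0,0,0,0,0,0,2,1,0,4,0,1,0,0,0,0,0,0,0,0,0,0,0,0,2,0,0,2,2,0,0]
Step 25: delete s at [8, 13, 26] -> counters=[0,0,0,0,0,0,0,2,3,0,0,0,0,3,0,0,0,0,0,0,0,0,0,2,1,0,3,0,1,0,0,0,0,0,0,0,0,0,0,0,0,2,0,0,2,2,0,0]
Step 26: insert qlx at [7, 28, 45] -> counters=[0,0,0,0,0,0,0,3,3,0,0,0,0,3,0,0,0,0,0,0,0,0,0,2,1,0,3,0,2,0,0,0,0,0,0,0,0,0,0,0,0,2,0,0,2,3,0,0]
Query eia: check counters[11]=0 counters[25]=0 counters[29]=0 -> no

Answer: no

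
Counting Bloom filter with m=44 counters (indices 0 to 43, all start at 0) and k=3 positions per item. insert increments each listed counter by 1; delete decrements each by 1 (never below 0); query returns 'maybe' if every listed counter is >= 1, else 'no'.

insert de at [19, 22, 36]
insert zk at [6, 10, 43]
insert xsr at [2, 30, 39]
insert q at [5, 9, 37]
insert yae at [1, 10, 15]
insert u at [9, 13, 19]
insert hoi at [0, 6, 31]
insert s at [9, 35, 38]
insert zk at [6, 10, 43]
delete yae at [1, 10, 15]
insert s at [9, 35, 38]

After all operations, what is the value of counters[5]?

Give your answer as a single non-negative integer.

Answer: 1

Derivation:
Step 1: insert de at [19, 22, 36] -> counters=[0,0,0,0,0,0,0,0,0,0,0,0,0,0,0,0,0,0,0,1,0,0,1,0,0,0,0,0,0,0,0,0,0,0,0,0,1,0,0,0,0,0,0,0]
Step 2: insert zk at [6, 10, 43] -> counters=[0,0,0,0,0,0,1,0,0,0,1,0,0,0,0,0,0,0,0,1,0,0,1,0,0,0,0,0,0,0,0,0,0,0,0,0,1,0,0,0,0,0,0,1]
Step 3: insert xsr at [2, 30, 39] -> counters=[0,0,1,0,0,0,1,0,0,0,1,0,0,0,0,0,0,0,0,1,0,0,1,0,0,0,0,0,0,0,1,0,0,0,0,0,1,0,0,1,0,0,0,1]
Step 4: insert q at [5, 9, 37] -> counters=[0,0,1,0,0,1,1,0,0,1,1,0,0,0,0,0,0,0,0,1,0,0,1,0,0,0,0,0,0,0,1,0,0,0,0,0,1,1,0,1,0,0,0,1]
Step 5: insert yae at [1, 10, 15] -> counters=[0,1,1,0,0,1,1,0,0,1,2,0,0,0,0,1,0,0,0,1,0,0,1,0,0,0,0,0,0,0,1,0,0,0,0,0,1,1,0,1,0,0,0,1]
Step 6: insert u at [9, 13, 19] -> counters=[0,1,1,0,0,1,1,0,0,2,2,0,0,1,0,1,0,0,0,2,0,0,1,0,0,0,0,0,0,0,1,0,0,0,0,0,1,1,0,1,0,0,0,1]
Step 7: insert hoi at [0, 6, 31] -> counters=[1,1,1,0,0,1,2,0,0,2,2,0,0,1,0,1,0,0,0,2,0,0,1,0,0,0,0,0,0,0,1,1,0,0,0,0,1,1,0,1,0,0,0,1]
Step 8: insert s at [9, 35, 38] -> counters=[1,1,1,0,0,1,2,0,0,3,2,0,0,1,0,1,0,0,0,2,0,0,1,0,0,0,0,0,0,0,1,1,0,0,0,1,1,1,1,1,0,0,0,1]
Step 9: insert zk at [6, 10, 43] -> counters=[1,1,1,0,0,1,3,0,0,3,3,0,0,1,0,1,0,0,0,2,0,0,1,0,0,0,0,0,0,0,1,1,0,0,0,1,1,1,1,1,0,0,0,2]
Step 10: delete yae at [1, 10, 15] -> counters=[1,0,1,0,0,1,3,0,0,3,2,0,0,1,0,0,0,0,0,2,0,0,1,0,0,0,0,0,0,0,1,1,0,0,0,1,1,1,1,1,0,0,0,2]
Step 11: insert s at [9, 35, 38] -> counters=[1,0,1,0,0,1,3,0,0,4,2,0,0,1,0,0,0,0,0,2,0,0,1,0,0,0,0,0,0,0,1,1,0,0,0,2,1,1,2,1,0,0,0,2]
Final counters=[1,0,1,0,0,1,3,0,0,4,2,0,0,1,0,0,0,0,0,2,0,0,1,0,0,0,0,0,0,0,1,1,0,0,0,2,1,1,2,1,0,0,0,2] -> counters[5]=1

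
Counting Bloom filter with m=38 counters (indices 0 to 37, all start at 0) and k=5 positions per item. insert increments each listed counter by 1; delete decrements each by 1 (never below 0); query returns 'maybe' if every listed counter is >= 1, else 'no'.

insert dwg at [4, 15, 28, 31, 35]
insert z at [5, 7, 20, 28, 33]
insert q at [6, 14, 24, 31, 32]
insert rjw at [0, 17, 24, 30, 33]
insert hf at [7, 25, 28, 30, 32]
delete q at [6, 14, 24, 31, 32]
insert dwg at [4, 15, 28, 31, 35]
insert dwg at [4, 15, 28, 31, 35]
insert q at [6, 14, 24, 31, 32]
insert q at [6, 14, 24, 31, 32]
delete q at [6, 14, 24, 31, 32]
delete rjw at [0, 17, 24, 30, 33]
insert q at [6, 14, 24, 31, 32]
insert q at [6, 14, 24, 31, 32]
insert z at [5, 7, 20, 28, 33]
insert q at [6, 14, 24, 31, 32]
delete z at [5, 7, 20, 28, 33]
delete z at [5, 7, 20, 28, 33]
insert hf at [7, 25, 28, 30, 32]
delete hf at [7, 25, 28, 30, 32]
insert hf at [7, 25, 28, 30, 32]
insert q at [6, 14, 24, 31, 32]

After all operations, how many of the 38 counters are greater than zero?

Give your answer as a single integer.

Step 1: insert dwg at [4, 15, 28, 31, 35] -> counters=[0,0,0,0,1,0,0,0,0,0,0,0,0,0,0,1,0,0,0,0,0,0,0,0,0,0,0,0,1,0,0,1,0,0,0,1,0,0]
Step 2: insert z at [5, 7, 20, 28, 33] -> counters=[0,0,0,0,1,1,0,1,0,0,0,0,0,0,0,1,0,0,0,0,1,0,0,0,0,0,0,0,2,0,0,1,0,1,0,1,0,0]
Step 3: insert q at [6, 14, 24, 31, 32] -> counters=[0,0,0,0,1,1,1,1,0,0,0,0,0,0,1,1,0,0,0,0,1,0,0,0,1,0,0,0,2,0,0,2,1,1,0,1,0,0]
Step 4: insert rjw at [0, 17, 24, 30, 33] -> counters=[1,0,0,0,1,1,1,1,0,0,0,0,0,0,1,1,0,1,0,0,1,0,0,0,2,0,0,0,2,0,1,2,1,2,0,1,0,0]
Step 5: insert hf at [7, 25, 28, 30, 32] -> counters=[1,0,0,0,1,1,1,2,0,0,0,0,0,0,1,1,0,1,0,0,1,0,0,0,2,1,0,0,3,0,2,2,2,2,0,1,0,0]
Step 6: delete q at [6, 14, 24, 31, 32] -> counters=[1,0,0,0,1,1,0,2,0,0,0,0,0,0,0,1,0,1,0,0,1,0,0,0,1,1,0,0,3,0,2,1,1,2,0,1,0,0]
Step 7: insert dwg at [4, 15, 28, 31, 35] -> counters=[1,0,0,0,2,1,0,2,0,0,0,0,0,0,0,2,0,1,0,0,1,0,0,0,1,1,0,0,4,0,2,2,1,2,0,2,0,0]
Step 8: insert dwg at [4, 15, 28, 31, 35] -> counters=[1,0,0,0,3,1,0,2,0,0,0,0,0,0,0,3,0,1,0,0,1,0,0,0,1,1,0,0,5,0,2,3,1,2,0,3,0,0]
Step 9: insert q at [6, 14, 24, 31, 32] -> counters=[1,0,0,0,3,1,1,2,0,0,0,0,0,0,1,3,0,1,0,0,1,0,0,0,2,1,0,0,5,0,2,4,2,2,0,3,0,0]
Step 10: insert q at [6, 14, 24, 31, 32] -> counters=[1,0,0,0,3,1,2,2,0,0,0,0,0,0,2,3,0,1,0,0,1,0,0,0,3,1,0,0,5,0,2,5,3,2,0,3,0,0]
Step 11: delete q at [6, 14, 24, 31, 32] -> counters=[1,0,0,0,3,1,1,2,0,0,0,0,0,0,1,3,0,1,0,0,1,0,0,0,2,1,0,0,5,0,2,4,2,2,0,3,0,0]
Step 12: delete rjw at [0, 17, 24, 30, 33] -> counters=[0,0,0,0,3,1,1,2,0,0,0,0,0,0,1,3,0,0,0,0,1,0,0,0,1,1,0,0,5,0,1,4,2,1,0,3,0,0]
Step 13: insert q at [6, 14, 24, 31, 32] -> counters=[0,0,0,0,3,1,2,2,0,0,0,0,0,0,2,3,0,0,0,0,1,0,0,0,2,1,0,0,5,0,1,5,3,1,0,3,0,0]
Step 14: insert q at [6, 14, 24, 31, 32] -> counters=[0,0,0,0,3,1,3,2,0,0,0,0,0,0,3,3,0,0,0,0,1,0,0,0,3,1,0,0,5,0,1,6,4,1,0,3,0,0]
Step 15: insert z at [5, 7, 20, 28, 33] -> counters=[0,0,0,0,3,2,3,3,0,0,0,0,0,0,3,3,0,0,0,0,2,0,0,0,3,1,0,0,6,0,1,6,4,2,0,3,0,0]
Step 16: insert q at [6, 14, 24, 31, 32] -> counters=[0,0,0,0,3,2,4,3,0,0,0,0,0,0,4,3,0,0,0,0,2,0,0,0,4,1,0,0,6,0,1,7,5,2,0,3,0,0]
Step 17: delete z at [5, 7, 20, 28, 33] -> counters=[0,0,0,0,3,1,4,2,0,0,0,0,0,0,4,3,0,0,0,0,1,0,0,0,4,1,0,0,5,0,1,7,5,1,0,3,0,0]
Step 18: delete z at [5, 7, 20, 28, 33] -> counters=[0,0,0,0,3,0,4,1,0,0,0,0,0,0,4,3,0,0,0,0,0,0,0,0,4,1,0,0,4,0,1,7,5,0,0,3,0,0]
Step 19: insert hf at [7, 25, 28, 30, 32] -> counters=[0,0,0,0,3,0,4,2,0,0,0,0,0,0,4,3,0,0,0,0,0,0,0,0,4,2,0,0,5,0,2,7,6,0,0,3,0,0]
Step 20: delete hf at [7, 25, 28, 30, 32] -> counters=[0,0,0,0,3,0,4,1,0,0,0,0,0,0,4,3,0,0,0,0,0,0,0,0,4,1,0,0,4,0,1,7,5,0,0,3,0,0]
Step 21: insert hf at [7, 25, 28, 30, 32] -> counters=[0,0,0,0,3,0,4,2,0,0,0,0,0,0,4,3,0,0,0,0,0,0,0,0,4,2,0,0,5,0,2,7,6,0,0,3,0,0]
Step 22: insert q at [6, 14, 24, 31, 32] -> counters=[0,0,0,0,3,0,5,2,0,0,0,0,0,0,5,3,0,0,0,0,0,0,0,0,5,2,0,0,5,0,2,8,7,0,0,3,0,0]
Final counters=[0,0,0,0,3,0,5,2,0,0,0,0,0,0,5,3,0,0,0,0,0,0,0,0,5,2,0,0,5,0,2,8,7,0,0,3,0,0] -> 12 nonzero

Answer: 12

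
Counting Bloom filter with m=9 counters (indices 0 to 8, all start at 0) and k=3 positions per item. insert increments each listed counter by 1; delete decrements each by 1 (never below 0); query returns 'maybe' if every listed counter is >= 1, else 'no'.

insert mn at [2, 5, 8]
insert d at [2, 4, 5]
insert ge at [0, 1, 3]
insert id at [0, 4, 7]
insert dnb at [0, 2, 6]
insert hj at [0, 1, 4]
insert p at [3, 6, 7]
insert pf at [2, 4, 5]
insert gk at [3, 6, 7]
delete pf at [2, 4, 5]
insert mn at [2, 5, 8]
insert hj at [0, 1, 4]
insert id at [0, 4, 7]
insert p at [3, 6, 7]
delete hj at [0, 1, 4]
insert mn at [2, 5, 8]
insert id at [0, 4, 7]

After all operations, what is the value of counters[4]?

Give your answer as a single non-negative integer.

Step 1: insert mn at [2, 5, 8] -> counters=[0,0,1,0,0,1,0,0,1]
Step 2: insert d at [2, 4, 5] -> counters=[0,0,2,0,1,2,0,0,1]
Step 3: insert ge at [0, 1, 3] -> counters=[1,1,2,1,1,2,0,0,1]
Step 4: insert id at [0, 4, 7] -> counters=[2,1,2,1,2,2,0,1,1]
Step 5: insert dnb at [0, 2, 6] -> counters=[3,1,3,1,2,2,1,1,1]
Step 6: insert hj at [0, 1, 4] -> counters=[4,2,3,1,3,2,1,1,1]
Step 7: insert p at [3, 6, 7] -> counters=[4,2,3,2,3,2,2,2,1]
Step 8: insert pf at [2, 4, 5] -> counters=[4,2,4,2,4,3,2,2,1]
Step 9: insert gk at [3, 6, 7] -> counters=[4,2,4,3,4,3,3,3,1]
Step 10: delete pf at [2, 4, 5] -> counters=[4,2,3,3,3,2,3,3,1]
Step 11: insert mn at [2, 5, 8] -> counters=[4,2,4,3,3,3,3,3,2]
Step 12: insert hj at [0, 1, 4] -> counters=[5,3,4,3,4,3,3,3,2]
Step 13: insert id at [0, 4, 7] -> counters=[6,3,4,3,5,3,3,4,2]
Step 14: insert p at [3, 6, 7] -> counters=[6,3,4,4,5,3,4,5,2]
Step 15: delete hj at [0, 1, 4] -> counters=[5,2,4,4,4,3,4,5,2]
Step 16: insert mn at [2, 5, 8] -> counters=[5,2,5,4,4,4,4,5,3]
Step 17: insert id at [0, 4, 7] -> counters=[6,2,5,4,5,4,4,6,3]
Final counters=[6,2,5,4,5,4,4,6,3] -> counters[4]=5

Answer: 5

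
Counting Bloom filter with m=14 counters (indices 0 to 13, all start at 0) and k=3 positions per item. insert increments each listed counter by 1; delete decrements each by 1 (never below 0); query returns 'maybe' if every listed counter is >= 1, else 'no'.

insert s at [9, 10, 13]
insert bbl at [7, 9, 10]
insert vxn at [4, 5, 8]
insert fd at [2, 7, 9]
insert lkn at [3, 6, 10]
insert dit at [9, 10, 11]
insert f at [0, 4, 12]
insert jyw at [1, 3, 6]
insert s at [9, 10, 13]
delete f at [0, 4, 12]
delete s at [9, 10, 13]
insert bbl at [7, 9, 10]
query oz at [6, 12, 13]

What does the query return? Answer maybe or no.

Step 1: insert s at [9, 10, 13] -> counters=[0,0,0,0,0,0,0,0,0,1,1,0,0,1]
Step 2: insert bbl at [7, 9, 10] -> counters=[0,0,0,0,0,0,0,1,0,2,2,0,0,1]
Step 3: insert vxn at [4, 5, 8] -> counters=[0,0,0,0,1,1,0,1,1,2,2,0,0,1]
Step 4: insert fd at [2, 7, 9] -> counters=[0,0,1,0,1,1,0,2,1,3,2,0,0,1]
Step 5: insert lkn at [3, 6, 10] -> counters=[0,0,1,1,1,1,1,2,1,3,3,0,0,1]
Step 6: insert dit at [9, 10, 11] -> counters=[0,0,1,1,1,1,1,2,1,4,4,1,0,1]
Step 7: insert f at [0, 4, 12] -> counters=[1,0,1,1,2,1,1,2,1,4,4,1,1,1]
Step 8: insert jyw at [1, 3, 6] -> counters=[1,1,1,2,2,1,2,2,1,4,4,1,1,1]
Step 9: insert s at [9, 10, 13] -> counters=[1,1,1,2,2,1,2,2,1,5,5,1,1,2]
Step 10: delete f at [0, 4, 12] -> counters=[0,1,1,2,1,1,2,2,1,5,5,1,0,2]
Step 11: delete s at [9, 10, 13] -> counters=[0,1,1,2,1,1,2,2,1,4,4,1,0,1]
Step 12: insert bbl at [7, 9, 10] -> counters=[0,1,1,2,1,1,2,3,1,5,5,1,0,1]
Query oz: check counters[6]=2 counters[12]=0 counters[13]=1 -> no

Answer: no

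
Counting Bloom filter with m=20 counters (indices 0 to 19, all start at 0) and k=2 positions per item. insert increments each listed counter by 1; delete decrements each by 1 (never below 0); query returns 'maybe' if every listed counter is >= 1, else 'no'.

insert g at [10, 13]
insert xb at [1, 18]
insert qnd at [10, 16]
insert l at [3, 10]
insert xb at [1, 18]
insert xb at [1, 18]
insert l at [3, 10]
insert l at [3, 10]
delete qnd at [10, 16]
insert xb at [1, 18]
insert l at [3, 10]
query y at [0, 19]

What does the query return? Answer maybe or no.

Step 1: insert g at [10, 13] -> counters=[0,0,0,0,0,0,0,0,0,0,1,0,0,1,0,0,0,0,0,0]
Step 2: insert xb at [1, 18] -> counters=[0,1,0,0,0,0,0,0,0,0,1,0,0,1,0,0,0,0,1,0]
Step 3: insert qnd at [10, 16] -> counters=[0,1,0,0,0,0,0,0,0,0,2,0,0,1,0,0,1,0,1,0]
Step 4: insert l at [3, 10] -> counters=[0,1,0,1,0,0,0,0,0,0,3,0,0,1,0,0,1,0,1,0]
Step 5: insert xb at [1, 18] -> counters=[0,2,0,1,0,0,0,0,0,0,3,0,0,1,0,0,1,0,2,0]
Step 6: insert xb at [1, 18] -> counters=[0,3,0,1,0,0,0,0,0,0,3,0,0,1,0,0,1,0,3,0]
Step 7: insert l at [3, 10] -> counters=[0,3,0,2,0,0,0,0,0,0,4,0,0,1,0,0,1,0,3,0]
Step 8: insert l at [3, 10] -> counters=[0,3,0,3,0,0,0,0,0,0,5,0,0,1,0,0,1,0,3,0]
Step 9: delete qnd at [10, 16] -> counters=[0,3,0,3,0,0,0,0,0,0,4,0,0,1,0,0,0,0,3,0]
Step 10: insert xb at [1, 18] -> counters=[0,4,0,3,0,0,0,0,0,0,4,0,0,1,0,0,0,0,4,0]
Step 11: insert l at [3, 10] -> counters=[0,4,0,4,0,0,0,0,0,0,5,0,0,1,0,0,0,0,4,0]
Query y: check counters[0]=0 counters[19]=0 -> no

Answer: no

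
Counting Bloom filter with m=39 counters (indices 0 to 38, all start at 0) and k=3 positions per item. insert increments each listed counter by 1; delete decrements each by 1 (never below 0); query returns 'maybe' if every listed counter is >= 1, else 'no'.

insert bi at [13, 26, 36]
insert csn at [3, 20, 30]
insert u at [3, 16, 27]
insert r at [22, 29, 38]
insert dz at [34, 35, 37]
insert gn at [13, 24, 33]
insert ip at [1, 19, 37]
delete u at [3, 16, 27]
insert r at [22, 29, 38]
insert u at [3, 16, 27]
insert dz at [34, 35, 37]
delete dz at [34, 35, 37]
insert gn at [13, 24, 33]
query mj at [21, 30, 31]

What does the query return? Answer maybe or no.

Step 1: insert bi at [13, 26, 36] -> counters=[0,0,0,0,0,0,0,0,0,0,0,0,0,1,0,0,0,0,0,0,0,0,0,0,0,0,1,0,0,0,0,0,0,0,0,0,1,0,0]
Step 2: insert csn at [3, 20, 30] -> counters=[0,0,0,1,0,0,0,0,0,0,0,0,0,1,0,0,0,0,0,0,1,0,0,0,0,0,1,0,0,0,1,0,0,0,0,0,1,0,0]
Step 3: insert u at [3, 16, 27] -> counters=[0,0,0,2,0,0,0,0,0,0,0,0,0,1,0,0,1,0,0,0,1,0,0,0,0,0,1,1,0,0,1,0,0,0,0,0,1,0,0]
Step 4: insert r at [22, 29, 38] -> counters=[0,0,0,2,0,0,0,0,0,0,0,0,0,1,0,0,1,0,0,0,1,0,1,0,0,0,1,1,0,1,1,0,0,0,0,0,1,0,1]
Step 5: insert dz at [34, 35, 37] -> counters=[0,0,0,2,0,0,0,0,0,0,0,0,0,1,0,0,1,0,0,0,1,0,1,0,0,0,1,1,0,1,1,0,0,0,1,1,1,1,1]
Step 6: insert gn at [13, 24, 33] -> counters=[0,0,0,2,0,0,0,0,0,0,0,0,0,2,0,0,1,0,0,0,1,0,1,0,1,0,1,1,0,1,1,0,0,1,1,1,1,1,1]
Step 7: insert ip at [1, 19, 37] -> counters=[0,1,0,2,0,0,0,0,0,0,0,0,0,2,0,0,1,0,0,1,1,0,1,0,1,0,1,1,0,1,1,0,0,1,1,1,1,2,1]
Step 8: delete u at [3, 16, 27] -> counters=[0,1,0,1,0,0,0,0,0,0,0,0,0,2,0,0,0,0,0,1,1,0,1,0,1,0,1,0,0,1,1,0,0,1,1,1,1,2,1]
Step 9: insert r at [22, 29, 38] -> counters=[0,1,0,1,0,0,0,0,0,0,0,0,0,2,0,0,0,0,0,1,1,0,2,0,1,0,1,0,0,2,1,0,0,1,1,1,1,2,2]
Step 10: insert u at [3, 16, 27] -> counters=[0,1,0,2,0,0,0,0,0,0,0,0,0,2,0,0,1,0,0,1,1,0,2,0,1,0,1,1,0,2,1,0,0,1,1,1,1,2,2]
Step 11: insert dz at [34, 35, 37] -> counters=[0,1,0,2,0,0,0,0,0,0,0,0,0,2,0,0,1,0,0,1,1,0,2,0,1,0,1,1,0,2,1,0,0,1,2,2,1,3,2]
Step 12: delete dz at [34, 35, 37] -> counters=[0,1,0,2,0,0,0,0,0,0,0,0,0,2,0,0,1,0,0,1,1,0,2,0,1,0,1,1,0,2,1,0,0,1,1,1,1,2,2]
Step 13: insert gn at [13, 24, 33] -> counters=[0,1,0,2,0,0,0,0,0,0,0,0,0,3,0,0,1,0,0,1,1,0,2,0,2,0,1,1,0,2,1,0,0,2,1,1,1,2,2]
Query mj: check counters[21]=0 counters[30]=1 counters[31]=0 -> no

Answer: no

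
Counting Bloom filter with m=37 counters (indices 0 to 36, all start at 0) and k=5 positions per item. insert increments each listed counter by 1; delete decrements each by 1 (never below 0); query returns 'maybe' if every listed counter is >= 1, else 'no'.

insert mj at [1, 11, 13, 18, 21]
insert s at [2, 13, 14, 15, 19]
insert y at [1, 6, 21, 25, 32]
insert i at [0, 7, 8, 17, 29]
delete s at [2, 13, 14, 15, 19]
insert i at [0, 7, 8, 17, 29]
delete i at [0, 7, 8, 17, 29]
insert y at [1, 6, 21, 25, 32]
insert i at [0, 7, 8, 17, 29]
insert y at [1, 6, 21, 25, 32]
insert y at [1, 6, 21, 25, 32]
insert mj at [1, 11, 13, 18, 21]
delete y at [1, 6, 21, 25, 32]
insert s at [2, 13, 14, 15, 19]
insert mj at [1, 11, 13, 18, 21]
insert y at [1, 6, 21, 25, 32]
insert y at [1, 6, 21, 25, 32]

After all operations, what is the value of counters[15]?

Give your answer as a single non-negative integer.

Answer: 1

Derivation:
Step 1: insert mj at [1, 11, 13, 18, 21] -> counters=[0,1,0,0,0,0,0,0,0,0,0,1,0,1,0,0,0,0,1,0,0,1,0,0,0,0,0,0,0,0,0,0,0,0,0,0,0]
Step 2: insert s at [2, 13, 14, 15, 19] -> counters=[0,1,1,0,0,0,0,0,0,0,0,1,0,2,1,1,0,0,1,1,0,1,0,0,0,0,0,0,0,0,0,0,0,0,0,0,0]
Step 3: insert y at [1, 6, 21, 25, 32] -> counters=[0,2,1,0,0,0,1,0,0,0,0,1,0,2,1,1,0,0,1,1,0,2,0,0,0,1,0,0,0,0,0,0,1,0,0,0,0]
Step 4: insert i at [0, 7, 8, 17, 29] -> counters=[1,2,1,0,0,0,1,1,1,0,0,1,0,2,1,1,0,1,1,1,0,2,0,0,0,1,0,0,0,1,0,0,1,0,0,0,0]
Step 5: delete s at [2, 13, 14, 15, 19] -> counters=[1,2,0,0,0,0,1,1,1,0,0,1,0,1,0,0,0,1,1,0,0,2,0,0,0,1,0,0,0,1,0,0,1,0,0,0,0]
Step 6: insert i at [0, 7, 8, 17, 29] -> counters=[2,2,0,0,0,0,1,2,2,0,0,1,0,1,0,0,0,2,1,0,0,2,0,0,0,1,0,0,0,2,0,0,1,0,0,0,0]
Step 7: delete i at [0, 7, 8, 17, 29] -> counters=[1,2,0,0,0,0,1,1,1,0,0,1,0,1,0,0,0,1,1,0,0,2,0,0,0,1,0,0,0,1,0,0,1,0,0,0,0]
Step 8: insert y at [1, 6, 21, 25, 32] -> counters=[1,3,0,0,0,0,2,1,1,0,0,1,0,1,0,0,0,1,1,0,0,3,0,0,0,2,0,0,0,1,0,0,2,0,0,0,0]
Step 9: insert i at [0, 7, 8, 17, 29] -> counters=[2,3,0,0,0,0,2,2,2,0,0,1,0,1,0,0,0,2,1,0,0,3,0,0,0,2,0,0,0,2,0,0,2,0,0,0,0]
Step 10: insert y at [1, 6, 21, 25, 32] -> counters=[2,4,0,0,0,0,3,2,2,0,0,1,0,1,0,0,0,2,1,0,0,4,0,0,0,3,0,0,0,2,0,0,3,0,0,0,0]
Step 11: insert y at [1, 6, 21, 25, 32] -> counters=[2,5,0,0,0,0,4,2,2,0,0,1,0,1,0,0,0,2,1,0,0,5,0,0,0,4,0,0,0,2,0,0,4,0,0,0,0]
Step 12: insert mj at [1, 11, 13, 18, 21] -> counters=[2,6,0,0,0,0,4,2,2,0,0,2,0,2,0,0,0,2,2,0,0,6,0,0,0,4,0,0,0,2,0,0,4,0,0,0,0]
Step 13: delete y at [1, 6, 21, 25, 32] -> counters=[2,5,0,0,0,0,3,2,2,0,0,2,0,2,0,0,0,2,2,0,0,5,0,0,0,3,0,0,0,2,0,0,3,0,0,0,0]
Step 14: insert s at [2, 13, 14, 15, 19] -> counters=[2,5,1,0,0,0,3,2,2,0,0,2,0,3,1,1,0,2,2,1,0,5,0,0,0,3,0,0,0,2,0,0,3,0,0,0,0]
Step 15: insert mj at [1, 11, 13, 18, 21] -> counters=[2,6,1,0,0,0,3,2,2,0,0,3,0,4,1,1,0,2,3,1,0,6,0,0,0,3,0,0,0,2,0,0,3,0,0,0,0]
Step 16: insert y at [1, 6, 21, 25, 32] -> counters=[2,7,1,0,0,0,4,2,2,0,0,3,0,4,1,1,0,2,3,1,0,7,0,0,0,4,0,0,0,2,0,0,4,0,0,0,0]
Step 17: insert y at [1, 6, 21, 25, 32] -> counters=[2,8,1,0,0,0,5,2,2,0,0,3,0,4,1,1,0,2,3,1,0,8,0,0,0,5,0,0,0,2,0,0,5,0,0,0,0]
Final counters=[2,8,1,0,0,0,5,2,2,0,0,3,0,4,1,1,0,2,3,1,0,8,0,0,0,5,0,0,0,2,0,0,5,0,0,0,0] -> counters[15]=1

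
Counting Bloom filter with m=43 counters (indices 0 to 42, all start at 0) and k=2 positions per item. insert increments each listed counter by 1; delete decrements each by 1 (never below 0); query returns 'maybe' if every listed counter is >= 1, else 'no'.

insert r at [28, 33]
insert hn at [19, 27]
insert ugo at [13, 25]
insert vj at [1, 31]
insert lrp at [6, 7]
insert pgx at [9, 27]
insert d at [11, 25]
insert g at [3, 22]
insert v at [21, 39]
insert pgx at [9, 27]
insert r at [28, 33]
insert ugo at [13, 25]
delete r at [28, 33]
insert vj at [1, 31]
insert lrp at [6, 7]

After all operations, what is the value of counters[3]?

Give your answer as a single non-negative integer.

Step 1: insert r at [28, 33] -> counters=[0,0,0,0,0,0,0,0,0,0,0,0,0,0,0,0,0,0,0,0,0,0,0,0,0,0,0,0,1,0,0,0,0,1,0,0,0,0,0,0,0,0,0]
Step 2: insert hn at [19, 27] -> counters=[0,0,0,0,0,0,0,0,0,0,0,0,0,0,0,0,0,0,0,1,0,0,0,0,0,0,0,1,1,0,0,0,0,1,0,0,0,0,0,0,0,0,0]
Step 3: insert ugo at [13, 25] -> counters=[0,0,0,0,0,0,0,0,0,0,0,0,0,1,0,0,0,0,0,1,0,0,0,0,0,1,0,1,1,0,0,0,0,1,0,0,0,0,0,0,0,0,0]
Step 4: insert vj at [1, 31] -> counters=[0,1,0,0,0,0,0,0,0,0,0,0,0,1,0,0,0,0,0,1,0,0,0,0,0,1,0,1,1,0,0,1,0,1,0,0,0,0,0,0,0,0,0]
Step 5: insert lrp at [6, 7] -> counters=[0,1,0,0,0,0,1,1,0,0,0,0,0,1,0,0,0,0,0,1,0,0,0,0,0,1,0,1,1,0,0,1,0,1,0,0,0,0,0,0,0,0,0]
Step 6: insert pgx at [9, 27] -> counters=[0,1,0,0,0,0,1,1,0,1,0,0,0,1,0,0,0,0,0,1,0,0,0,0,0,1,0,2,1,0,0,1,0,1,0,0,0,0,0,0,0,0,0]
Step 7: insert d at [11, 25] -> counters=[0,1,0,0,0,0,1,1,0,1,0,1,0,1,0,0,0,0,0,1,0,0,0,0,0,2,0,2,1,0,0,1,0,1,0,0,0,0,0,0,0,0,0]
Step 8: insert g at [3, 22] -> counters=[0,1,0,1,0,0,1,1,0,1,0,1,0,1,0,0,0,0,0,1,0,0,1,0,0,2,0,2,1,0,0,1,0,1,0,0,0,0,0,0,0,0,0]
Step 9: insert v at [21, 39] -> counters=[0,1,0,1,0,0,1,1,0,1,0,1,0,1,0,0,0,0,0,1,0,1,1,0,0,2,0,2,1,0,0,1,0,1,0,0,0,0,0,1,0,0,0]
Step 10: insert pgx at [9, 27] -> counters=[0,1,0,1,0,0,1,1,0,2,0,1,0,1,0,0,0,0,0,1,0,1,1,0,0,2,0,3,1,0,0,1,0,1,0,0,0,0,0,1,0,0,0]
Step 11: insert r at [28, 33] -> counters=[0,1,0,1,0,0,1,1,0,2,0,1,0,1,0,0,0,0,0,1,0,1,1,0,0,2,0,3,2,0,0,1,0,2,0,0,0,0,0,1,0,0,0]
Step 12: insert ugo at [13, 25] -> counters=[0,1,0,1,0,0,1,1,0,2,0,1,0,2,0,0,0,0,0,1,0,1,1,0,0,3,0,3,2,0,0,1,0,2,0,0,0,0,0,1,0,0,0]
Step 13: delete r at [28, 33] -> counters=[0,1,0,1,0,0,1,1,0,2,0,1,0,2,0,0,0,0,0,1,0,1,1,0,0,3,0,3,1,0,0,1,0,1,0,0,0,0,0,1,0,0,0]
Step 14: insert vj at [1, 31] -> counters=[0,2,0,1,0,0,1,1,0,2,0,1,0,2,0,0,0,0,0,1,0,1,1,0,0,3,0,3,1,0,0,2,0,1,0,0,0,0,0,1,0,0,0]
Step 15: insert lrp at [6, 7] -> counters=[0,2,0,1,0,0,2,2,0,2,0,1,0,2,0,0,0,0,0,1,0,1,1,0,0,3,0,3,1,0,0,2,0,1,0,0,0,0,0,1,0,0,0]
Final counters=[0,2,0,1,0,0,2,2,0,2,0,1,0,2,0,0,0,0,0,1,0,1,1,0,0,3,0,3,1,0,0,2,0,1,0,0,0,0,0,1,0,0,0] -> counters[3]=1

Answer: 1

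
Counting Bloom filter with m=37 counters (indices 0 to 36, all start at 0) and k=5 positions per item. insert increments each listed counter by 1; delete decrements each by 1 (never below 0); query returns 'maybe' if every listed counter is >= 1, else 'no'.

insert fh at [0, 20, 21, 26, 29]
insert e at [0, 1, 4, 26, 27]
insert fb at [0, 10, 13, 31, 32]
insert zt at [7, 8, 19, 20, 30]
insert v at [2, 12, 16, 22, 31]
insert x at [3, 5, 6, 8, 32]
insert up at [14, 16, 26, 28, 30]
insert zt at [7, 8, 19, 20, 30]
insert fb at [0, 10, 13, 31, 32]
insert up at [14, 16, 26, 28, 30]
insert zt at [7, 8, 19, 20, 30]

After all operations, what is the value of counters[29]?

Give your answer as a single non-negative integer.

Answer: 1

Derivation:
Step 1: insert fh at [0, 20, 21, 26, 29] -> counters=[1,0,0,0,0,0,0,0,0,0,0,0,0,0,0,0,0,0,0,0,1,1,0,0,0,0,1,0,0,1,0,0,0,0,0,0,0]
Step 2: insert e at [0, 1, 4, 26, 27] -> counters=[2,1,0,0,1,0,0,0,0,0,0,0,0,0,0,0,0,0,0,0,1,1,0,0,0,0,2,1,0,1,0,0,0,0,0,0,0]
Step 3: insert fb at [0, 10, 13, 31, 32] -> counters=[3,1,0,0,1,0,0,0,0,0,1,0,0,1,0,0,0,0,0,0,1,1,0,0,0,0,2,1,0,1,0,1,1,0,0,0,0]
Step 4: insert zt at [7, 8, 19, 20, 30] -> counters=[3,1,0,0,1,0,0,1,1,0,1,0,0,1,0,0,0,0,0,1,2,1,0,0,0,0,2,1,0,1,1,1,1,0,0,0,0]
Step 5: insert v at [2, 12, 16, 22, 31] -> counters=[3,1,1,0,1,0,0,1,1,0,1,0,1,1,0,0,1,0,0,1,2,1,1,0,0,0,2,1,0,1,1,2,1,0,0,0,0]
Step 6: insert x at [3, 5, 6, 8, 32] -> counters=[3,1,1,1,1,1,1,1,2,0,1,0,1,1,0,0,1,0,0,1,2,1,1,0,0,0,2,1,0,1,1,2,2,0,0,0,0]
Step 7: insert up at [14, 16, 26, 28, 30] -> counters=[3,1,1,1,1,1,1,1,2,0,1,0,1,1,1,0,2,0,0,1,2,1,1,0,0,0,3,1,1,1,2,2,2,0,0,0,0]
Step 8: insert zt at [7, 8, 19, 20, 30] -> counters=[3,1,1,1,1,1,1,2,3,0,1,0,1,1,1,0,2,0,0,2,3,1,1,0,0,0,3,1,1,1,3,2,2,0,0,0,0]
Step 9: insert fb at [0, 10, 13, 31, 32] -> counters=[4,1,1,1,1,1,1,2,3,0,2,0,1,2,1,0,2,0,0,2,3,1,1,0,0,0,3,1,1,1,3,3,3,0,0,0,0]
Step 10: insert up at [14, 16, 26, 28, 30] -> counters=[4,1,1,1,1,1,1,2,3,0,2,0,1,2,2,0,3,0,0,2,3,1,1,0,0,0,4,1,2,1,4,3,3,0,0,0,0]
Step 11: insert zt at [7, 8, 19, 20, 30] -> counters=[4,1,1,1,1,1,1,3,4,0,2,0,1,2,2,0,3,0,0,3,4,1,1,0,0,0,4,1,2,1,5,3,3,0,0,0,0]
Final counters=[4,1,1,1,1,1,1,3,4,0,2,0,1,2,2,0,3,0,0,3,4,1,1,0,0,0,4,1,2,1,5,3,3,0,0,0,0] -> counters[29]=1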